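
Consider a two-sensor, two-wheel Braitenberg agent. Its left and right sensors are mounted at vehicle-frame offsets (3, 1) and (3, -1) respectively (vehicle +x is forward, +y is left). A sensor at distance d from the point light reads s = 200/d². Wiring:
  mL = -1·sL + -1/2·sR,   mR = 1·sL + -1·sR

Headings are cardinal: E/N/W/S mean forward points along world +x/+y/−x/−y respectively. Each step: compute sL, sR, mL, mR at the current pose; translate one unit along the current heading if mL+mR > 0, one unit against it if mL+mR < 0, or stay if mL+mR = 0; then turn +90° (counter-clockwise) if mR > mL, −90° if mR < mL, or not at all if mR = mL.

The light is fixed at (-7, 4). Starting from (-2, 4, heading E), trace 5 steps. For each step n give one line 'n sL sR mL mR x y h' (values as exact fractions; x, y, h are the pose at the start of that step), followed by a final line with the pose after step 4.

0 40/13 40/13 -60/13 0 -2 4 E
1 100/9 100/17 -2150/153 800/153 -3 4 N
2 40 200 -140 -160 -3 3 W
3 10 5 -25/2 5 -2 3 N
4 200/13 40 -460/13 -320/13 -2 2 W
final -1 2 S

n=0: pose=(-2,4,E); sL=40/13, sR=40/13; mL=-60/13, mR=0; mL+mR=-60/13 → advance -1; mR−mL=60/13 → turn +1·90°
n=1: pose=(-3,4,N); sL=100/9, sR=100/17; mL=-2150/153, mR=800/153; mL+mR=-150/17 → advance -1; mR−mL=2950/153 → turn +1·90°
n=2: pose=(-3,3,W); sL=40, sR=200; mL=-140, mR=-160; mL+mR=-300 → advance -1; mR−mL=-20 → turn -1·90°
n=3: pose=(-2,3,N); sL=10, sR=5; mL=-25/2, mR=5; mL+mR=-15/2 → advance -1; mR−mL=35/2 → turn +1·90°
n=4: pose=(-2,2,W); sL=200/13, sR=40; mL=-460/13, mR=-320/13; mL+mR=-60 → advance -1; mR−mL=140/13 → turn +1·90°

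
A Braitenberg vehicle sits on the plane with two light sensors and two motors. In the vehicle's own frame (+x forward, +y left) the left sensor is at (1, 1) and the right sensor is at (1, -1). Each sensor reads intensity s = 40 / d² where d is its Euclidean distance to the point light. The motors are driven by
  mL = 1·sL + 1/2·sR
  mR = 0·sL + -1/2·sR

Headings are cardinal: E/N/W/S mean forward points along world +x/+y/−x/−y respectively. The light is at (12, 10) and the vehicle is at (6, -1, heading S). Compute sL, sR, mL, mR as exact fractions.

40/169 40/193 11100/32617 -20/193

left sensor world pos  = (7, -2); dL² = 169
right sensor world pos = (5, -2); dR² = 193
sL = 40/169 = 40/169
sR = 40/193 = 40/193
mL = 1·sL + 1/2·sR = 11100/32617
mR = 0·sL + -1/2·sR = -20/193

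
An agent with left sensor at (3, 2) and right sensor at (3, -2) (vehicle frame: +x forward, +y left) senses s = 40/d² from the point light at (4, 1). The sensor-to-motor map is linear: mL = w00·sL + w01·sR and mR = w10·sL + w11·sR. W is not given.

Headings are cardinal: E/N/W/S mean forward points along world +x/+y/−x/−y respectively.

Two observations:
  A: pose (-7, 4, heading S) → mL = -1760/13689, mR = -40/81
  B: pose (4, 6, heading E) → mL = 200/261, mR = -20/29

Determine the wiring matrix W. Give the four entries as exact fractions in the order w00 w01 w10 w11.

obs A: pose=(-7,4,S) → sL=40/81, sR=40/169, mL=-1760/13689, mR=-40/81
obs B: pose=(4,6,E) → sL=20/29, sR=20/9, mL=200/261, mR=-20/29
sensor matrix S = [[40/81, 40/169], [20/29, 20/9]]; det S = 3337600/3572829
solve [mL_A; mL_B] = S·[w00; w01] and [mR_A; mR_B] = S·[w10; w11]:
  w00 = -1/2, w01 = 1/2, w10 = -1, w11 = 0

-1/2 1/2 -1 0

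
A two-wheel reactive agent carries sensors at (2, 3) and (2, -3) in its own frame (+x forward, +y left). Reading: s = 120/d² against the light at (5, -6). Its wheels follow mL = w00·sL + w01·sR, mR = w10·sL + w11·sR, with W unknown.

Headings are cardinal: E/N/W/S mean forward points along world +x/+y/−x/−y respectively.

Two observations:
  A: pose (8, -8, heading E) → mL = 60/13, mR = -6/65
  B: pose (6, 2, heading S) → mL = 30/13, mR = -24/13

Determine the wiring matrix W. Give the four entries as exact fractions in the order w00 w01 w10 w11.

obs A: pose=(8,-8,E) → sL=60/13, sR=12/5, mL=60/13, mR=-6/65
obs B: pose=(6,2,S) → sL=30/13, sR=3, mL=30/13, mR=-24/13
sensor matrix S = [[60/13, 12/5], [30/13, 3]]; det S = 108/13
solve [mL_A; mL_B] = S·[w00; w01] and [mR_A; mR_B] = S·[w10; w11]:
  w00 = 1, w01 = 0, w10 = 1/2, w11 = -1

1 0 1/2 -1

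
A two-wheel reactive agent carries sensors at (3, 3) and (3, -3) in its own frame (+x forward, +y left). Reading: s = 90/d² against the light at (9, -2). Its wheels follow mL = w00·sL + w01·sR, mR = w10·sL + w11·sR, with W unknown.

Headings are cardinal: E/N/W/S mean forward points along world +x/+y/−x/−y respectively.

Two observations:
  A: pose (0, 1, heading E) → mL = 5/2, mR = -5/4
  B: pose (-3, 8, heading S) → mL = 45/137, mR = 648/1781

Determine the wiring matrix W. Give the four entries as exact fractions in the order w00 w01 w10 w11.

0 1 1 -1

obs A: pose=(0,1,E) → sL=5/4, sR=5/2, mL=5/2, mR=-5/4
obs B: pose=(-3,8,S) → sL=9/13, sR=45/137, mL=45/137, mR=648/1781
sensor matrix S = [[5/4, 5/2], [9/13, 45/137]]; det S = -9405/7124
solve [mL_A; mL_B] = S·[w00; w01] and [mR_A; mR_B] = S·[w10; w11]:
  w00 = 0, w01 = 1, w10 = 1, w11 = -1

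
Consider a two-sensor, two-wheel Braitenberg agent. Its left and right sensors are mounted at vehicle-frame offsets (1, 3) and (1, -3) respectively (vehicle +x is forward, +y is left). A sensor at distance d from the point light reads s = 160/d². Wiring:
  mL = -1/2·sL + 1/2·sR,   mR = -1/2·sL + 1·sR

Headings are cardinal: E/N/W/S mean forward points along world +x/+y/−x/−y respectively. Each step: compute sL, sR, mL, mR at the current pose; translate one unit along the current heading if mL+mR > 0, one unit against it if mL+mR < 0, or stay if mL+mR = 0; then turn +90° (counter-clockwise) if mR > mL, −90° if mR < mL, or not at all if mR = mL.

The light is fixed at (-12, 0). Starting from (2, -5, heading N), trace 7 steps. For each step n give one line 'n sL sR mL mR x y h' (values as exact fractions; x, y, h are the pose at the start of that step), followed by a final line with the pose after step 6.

n=0: pose=(2,-5,N); sL=160/137, sR=32/61; mL=-2688/8357, mR=-496/8357; mL+mR=-3184/8357 → advance -1; mR−mL=16/61 → turn +1·90°
n=1: pose=(2,-6,W); sL=16/25, sR=80/89; mL=288/2225, mR=1288/2225; mL+mR=1576/2225 → advance +1; mR−mL=40/89 → turn +1·90°
n=2: pose=(1,-6,S); sL=32/61, sR=160/149; mL=2496/9089, mR=7376/9089; mL+mR=9872/9089 → advance +1; mR−mL=80/149 → turn +1·90°
n=3: pose=(1,-7,E); sL=40/53, sR=20/37; mL=-210/1961, mR=320/1961; mL+mR=110/1961 → advance +1; mR−mL=10/37 → turn +1·90°
n=4: pose=(2,-7,N); sL=160/157, sR=32/65; mL=-2688/10205, mR=-176/10205; mL+mR=-2864/10205 → advance -1; mR−mL=16/65 → turn +1·90°
n=5: pose=(2,-8,W); sL=16/29, sR=80/97; mL=384/2813, mR=1544/2813; mL+mR=1928/2813 → advance +1; mR−mL=40/97 → turn +1·90°
n=6: pose=(1,-8,S); sL=160/337, sR=160/181; mL=12480/60997, mR=39440/60997; mL+mR=51920/60997 → advance +1; mR−mL=80/181 → turn +1·90°

0 160/137 32/61 -2688/8357 -496/8357 2 -5 N
1 16/25 80/89 288/2225 1288/2225 2 -6 W
2 32/61 160/149 2496/9089 7376/9089 1 -6 S
3 40/53 20/37 -210/1961 320/1961 1 -7 E
4 160/157 32/65 -2688/10205 -176/10205 2 -7 N
5 16/29 80/97 384/2813 1544/2813 2 -8 W
6 160/337 160/181 12480/60997 39440/60997 1 -8 S
final 1 -9 E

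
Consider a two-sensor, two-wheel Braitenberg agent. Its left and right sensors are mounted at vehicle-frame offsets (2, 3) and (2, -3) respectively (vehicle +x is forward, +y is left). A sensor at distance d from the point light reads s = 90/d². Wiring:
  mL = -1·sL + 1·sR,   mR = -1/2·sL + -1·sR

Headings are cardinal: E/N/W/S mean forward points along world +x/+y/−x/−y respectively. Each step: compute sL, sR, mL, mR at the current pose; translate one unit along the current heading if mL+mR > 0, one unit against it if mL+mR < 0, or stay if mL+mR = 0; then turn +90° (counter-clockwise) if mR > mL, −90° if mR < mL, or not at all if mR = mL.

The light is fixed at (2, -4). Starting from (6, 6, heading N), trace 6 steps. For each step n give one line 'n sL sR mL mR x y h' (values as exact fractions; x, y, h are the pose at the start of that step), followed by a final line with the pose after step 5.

0 18/29 90/193 -864/5597 -4347/5597 6 6 N
1 1/2 5/4 3/4 -3/2 6 5 E
2 18/17 90/49 648/833 -1971/833 5 5 S
3 9/5 9/17 -108/85 -243/170 5 6 W
4 18/29 90/193 -864/5597 -4347/5597 6 6 N
5 1/2 5/4 3/4 -3/2 6 5 E
final 5 5 S

n=0: pose=(6,6,N); sL=18/29, sR=90/193; mL=-864/5597, mR=-4347/5597; mL+mR=-27/29 → advance -1; mR−mL=-3483/5597 → turn -1·90°
n=1: pose=(6,5,E); sL=1/2, sR=5/4; mL=3/4, mR=-3/2; mL+mR=-3/4 → advance -1; mR−mL=-9/4 → turn -1·90°
n=2: pose=(5,5,S); sL=18/17, sR=90/49; mL=648/833, mR=-1971/833; mL+mR=-27/17 → advance -1; mR−mL=-2619/833 → turn -1·90°
n=3: pose=(5,6,W); sL=9/5, sR=9/17; mL=-108/85, mR=-243/170; mL+mR=-27/10 → advance -1; mR−mL=-27/170 → turn -1·90°
n=4: pose=(6,6,N); sL=18/29, sR=90/193; mL=-864/5597, mR=-4347/5597; mL+mR=-27/29 → advance -1; mR−mL=-3483/5597 → turn -1·90°
n=5: pose=(6,5,E); sL=1/2, sR=5/4; mL=3/4, mR=-3/2; mL+mR=-3/4 → advance -1; mR−mL=-9/4 → turn -1·90°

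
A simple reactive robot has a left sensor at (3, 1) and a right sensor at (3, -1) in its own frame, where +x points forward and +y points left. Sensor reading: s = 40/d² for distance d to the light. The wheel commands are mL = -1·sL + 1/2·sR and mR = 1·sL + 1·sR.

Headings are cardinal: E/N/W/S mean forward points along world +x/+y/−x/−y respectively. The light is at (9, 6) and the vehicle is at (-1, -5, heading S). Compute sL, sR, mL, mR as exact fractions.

left sensor world pos  = (0, -8); dL² = 277
right sensor world pos = (-2, -8); dR² = 317
sL = 40/277 = 40/277
sR = 40/317 = 40/317
mL = -1·sL + 1/2·sR = -7140/87809
mR = 1·sL + 1·sR = 23760/87809

40/277 40/317 -7140/87809 23760/87809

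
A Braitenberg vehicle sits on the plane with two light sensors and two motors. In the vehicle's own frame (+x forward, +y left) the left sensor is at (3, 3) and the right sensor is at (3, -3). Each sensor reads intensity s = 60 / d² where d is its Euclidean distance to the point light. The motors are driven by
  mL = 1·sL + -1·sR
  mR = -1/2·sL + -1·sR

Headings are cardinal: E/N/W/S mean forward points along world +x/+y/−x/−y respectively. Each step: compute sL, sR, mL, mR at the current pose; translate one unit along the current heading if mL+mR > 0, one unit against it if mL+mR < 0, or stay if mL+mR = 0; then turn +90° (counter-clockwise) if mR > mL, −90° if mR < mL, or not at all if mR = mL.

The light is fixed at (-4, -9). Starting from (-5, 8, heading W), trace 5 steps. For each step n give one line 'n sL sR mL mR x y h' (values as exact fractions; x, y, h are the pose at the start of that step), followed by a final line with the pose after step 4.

0 15/53 15/104 765/5512 -1575/5512 -5 8 W
1 60/409 60/409 0 -90/409 -4 8 N
2 6/37 30/89 -576/3293 -1377/3293 -4 7 E
3 60/173 12/37 144/6401 -3186/6401 -5 7 S
4 15/53 15/104 765/5512 -1575/5512 -5 8 W
final -4 8 N

n=0: pose=(-5,8,W); sL=15/53, sR=15/104; mL=765/5512, mR=-1575/5512; mL+mR=-405/2756 → advance -1; mR−mL=-45/106 → turn -1·90°
n=1: pose=(-4,8,N); sL=60/409, sR=60/409; mL=0, mR=-90/409; mL+mR=-90/409 → advance -1; mR−mL=-90/409 → turn -1·90°
n=2: pose=(-4,7,E); sL=6/37, sR=30/89; mL=-576/3293, mR=-1377/3293; mL+mR=-1953/3293 → advance -1; mR−mL=-9/37 → turn -1·90°
n=3: pose=(-5,7,S); sL=60/173, sR=12/37; mL=144/6401, mR=-3186/6401; mL+mR=-3042/6401 → advance -1; mR−mL=-90/173 → turn -1·90°
n=4: pose=(-5,8,W); sL=15/53, sR=15/104; mL=765/5512, mR=-1575/5512; mL+mR=-405/2756 → advance -1; mR−mL=-45/106 → turn -1·90°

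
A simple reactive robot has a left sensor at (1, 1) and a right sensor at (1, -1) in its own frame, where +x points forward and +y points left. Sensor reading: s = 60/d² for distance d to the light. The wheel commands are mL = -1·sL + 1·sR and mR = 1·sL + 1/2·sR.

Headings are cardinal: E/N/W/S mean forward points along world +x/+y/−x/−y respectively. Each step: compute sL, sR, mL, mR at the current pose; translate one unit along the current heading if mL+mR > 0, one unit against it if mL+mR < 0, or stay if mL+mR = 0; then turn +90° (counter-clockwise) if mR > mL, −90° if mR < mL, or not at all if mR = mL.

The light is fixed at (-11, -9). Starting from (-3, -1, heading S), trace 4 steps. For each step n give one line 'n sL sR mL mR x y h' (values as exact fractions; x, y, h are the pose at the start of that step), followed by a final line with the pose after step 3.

n=0: pose=(-3,-1,S); sL=6/13, sR=30/49; mL=96/637, mR=489/637; mL+mR=45/49 → advance +1; mR−mL=393/637 → turn +1·90°
n=1: pose=(-3,-2,E); sL=12/29, sR=20/39; mL=112/1131, mR=758/1131; mL+mR=10/13 → advance +1; mR−mL=646/1131 → turn +1·90°
n=2: pose=(-2,-2,N); sL=15/32, sR=15/41; mL=-135/1312, mR=855/1312; mL+mR=45/82 → advance +1; mR−mL=495/656 → turn +1·90°
n=3: pose=(-2,-1,W); sL=60/113, sR=12/29; mL=-384/3277, mR=2418/3277; mL+mR=18/29 → advance +1; mR−mL=2802/3277 → turn +1·90°

0 6/13 30/49 96/637 489/637 -3 -1 S
1 12/29 20/39 112/1131 758/1131 -3 -2 E
2 15/32 15/41 -135/1312 855/1312 -2 -2 N
3 60/113 12/29 -384/3277 2418/3277 -2 -1 W
final -3 -1 S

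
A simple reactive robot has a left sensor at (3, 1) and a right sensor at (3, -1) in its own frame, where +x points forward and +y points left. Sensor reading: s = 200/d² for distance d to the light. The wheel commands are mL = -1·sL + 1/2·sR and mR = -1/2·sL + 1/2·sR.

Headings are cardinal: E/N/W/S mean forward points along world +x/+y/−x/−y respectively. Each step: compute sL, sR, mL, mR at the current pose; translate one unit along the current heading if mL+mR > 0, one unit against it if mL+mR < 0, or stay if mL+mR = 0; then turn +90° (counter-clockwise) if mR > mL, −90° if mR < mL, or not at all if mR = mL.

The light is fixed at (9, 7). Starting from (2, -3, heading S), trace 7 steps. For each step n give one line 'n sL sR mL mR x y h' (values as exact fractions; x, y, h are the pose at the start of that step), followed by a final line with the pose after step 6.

n=0: pose=(2,-3,S); sL=40/41, sR=200/233; mL=-5220/9553, mR=-560/9553; mL+mR=-5780/9553 → advance -1; mR−mL=20/41 → turn +1·90°
n=1: pose=(2,-2,E); sL=5/2, sR=50/29; mL=-95/58, mR=-45/116; mL+mR=-235/116 → advance -1; mR−mL=5/4 → turn +1·90°
n=2: pose=(1,-2,N); sL=200/117, sR=40/17; mL=-1060/1989, mR=640/1989; mL+mR=-140/663 → advance -1; mR−mL=100/117 → turn +1·90°
n=3: pose=(1,-3,W); sL=100/121, sR=100/101; mL=-4050/12221, mR=1000/12221; mL+mR=-3050/12221 → advance -1; mR−mL=50/121 → turn +1·90°
n=4: pose=(2,-3,S); sL=40/41, sR=200/233; mL=-5220/9553, mR=-560/9553; mL+mR=-5780/9553 → advance -1; mR−mL=20/41 → turn +1·90°
n=5: pose=(2,-2,E); sL=5/2, sR=50/29; mL=-95/58, mR=-45/116; mL+mR=-235/116 → advance -1; mR−mL=5/4 → turn +1·90°
n=6: pose=(1,-2,N); sL=200/117, sR=40/17; mL=-1060/1989, mR=640/1989; mL+mR=-140/663 → advance -1; mR−mL=100/117 → turn +1·90°

0 40/41 200/233 -5220/9553 -560/9553 2 -3 S
1 5/2 50/29 -95/58 -45/116 2 -2 E
2 200/117 40/17 -1060/1989 640/1989 1 -2 N
3 100/121 100/101 -4050/12221 1000/12221 1 -3 W
4 40/41 200/233 -5220/9553 -560/9553 2 -3 S
5 5/2 50/29 -95/58 -45/116 2 -2 E
6 200/117 40/17 -1060/1989 640/1989 1 -2 N
final 1 -3 W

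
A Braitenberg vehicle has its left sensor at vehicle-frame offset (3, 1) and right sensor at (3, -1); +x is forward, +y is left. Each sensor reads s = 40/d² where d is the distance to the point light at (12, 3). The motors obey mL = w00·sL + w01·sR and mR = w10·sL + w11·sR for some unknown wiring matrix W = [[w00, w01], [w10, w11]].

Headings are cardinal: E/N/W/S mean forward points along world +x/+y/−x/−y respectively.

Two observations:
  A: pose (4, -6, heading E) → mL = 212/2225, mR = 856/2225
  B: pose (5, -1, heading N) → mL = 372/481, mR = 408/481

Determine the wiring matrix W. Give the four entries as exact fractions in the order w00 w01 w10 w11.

obs A: pose=(4,-6,E) → sL=40/89, sR=8/25, mL=212/2225, mR=856/2225
obs B: pose=(5,-1,N) → sL=8/13, sR=40/37, mL=372/481, mR=408/481
sensor matrix S = [[40/89, 8/25], [8/13, 40/37]]; det S = 309248/1070225
solve [mL_A; mL_B] = S·[w00; w01] and [mR_A; mR_B] = S·[w10; w11]:
  w00 = -1/2, w01 = 1, w10 = 1/2, w11 = 1/2

-1/2 1 1/2 1/2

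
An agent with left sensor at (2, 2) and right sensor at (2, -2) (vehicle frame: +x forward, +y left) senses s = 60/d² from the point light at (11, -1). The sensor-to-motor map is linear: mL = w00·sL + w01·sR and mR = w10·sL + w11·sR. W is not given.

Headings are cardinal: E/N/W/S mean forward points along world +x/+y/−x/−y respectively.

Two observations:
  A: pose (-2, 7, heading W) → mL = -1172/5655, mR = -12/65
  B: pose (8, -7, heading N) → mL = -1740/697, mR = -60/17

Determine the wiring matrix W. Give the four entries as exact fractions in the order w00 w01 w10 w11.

-1/2 -1/2 0 -1

obs A: pose=(-2,7,W) → sL=20/87, sR=12/65, mL=-1172/5655, mR=-12/65
obs B: pose=(8,-7,N) → sL=60/41, sR=60/17, mL=-1740/697, mR=-60/17
sensor matrix S = [[20/87, 12/65], [60/41, 60/17]]; det S = 142208/262769
solve [mL_A; mL_B] = S·[w00; w01] and [mR_A; mR_B] = S·[w10; w11]:
  w00 = -1/2, w01 = -1/2, w10 = 0, w11 = -1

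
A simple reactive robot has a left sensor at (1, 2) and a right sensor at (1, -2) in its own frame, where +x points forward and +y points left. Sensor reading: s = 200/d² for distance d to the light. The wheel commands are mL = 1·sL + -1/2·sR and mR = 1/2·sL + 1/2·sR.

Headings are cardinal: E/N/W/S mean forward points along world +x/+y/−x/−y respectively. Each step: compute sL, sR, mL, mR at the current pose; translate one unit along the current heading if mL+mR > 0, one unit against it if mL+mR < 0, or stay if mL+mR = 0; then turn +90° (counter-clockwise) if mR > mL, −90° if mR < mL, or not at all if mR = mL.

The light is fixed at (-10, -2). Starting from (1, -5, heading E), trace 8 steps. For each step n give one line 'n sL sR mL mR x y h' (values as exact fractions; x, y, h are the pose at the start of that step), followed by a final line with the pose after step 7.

0 40/29 200/169 3860/4901 6280/4901 1 -5 E
1 25/13 1 37/26 19/13 2 -5 N
2 200/137 200/121 10500/16577 25800/16577 2 -4 W
3 100/89 20/9 10/801 1340/801 1 -4 S
4 40/29 200/169 3860/4901 6280/4901 1 -5 E
5 25/13 1 37/26 19/13 2 -5 N
6 200/137 200/121 10500/16577 25800/16577 2 -4 W
7 100/89 20/9 10/801 1340/801 1 -4 S
final 1 -5 E

n=0: pose=(1,-5,E); sL=40/29, sR=200/169; mL=3860/4901, mR=6280/4901; mL+mR=60/29 → advance +1; mR−mL=2420/4901 → turn +1·90°
n=1: pose=(2,-5,N); sL=25/13, sR=1; mL=37/26, mR=19/13; mL+mR=75/26 → advance +1; mR−mL=1/26 → turn +1·90°
n=2: pose=(2,-4,W); sL=200/137, sR=200/121; mL=10500/16577, mR=25800/16577; mL+mR=300/137 → advance +1; mR−mL=15300/16577 → turn +1·90°
n=3: pose=(1,-4,S); sL=100/89, sR=20/9; mL=10/801, mR=1340/801; mL+mR=150/89 → advance +1; mR−mL=1330/801 → turn +1·90°
n=4: pose=(1,-5,E); sL=40/29, sR=200/169; mL=3860/4901, mR=6280/4901; mL+mR=60/29 → advance +1; mR−mL=2420/4901 → turn +1·90°
n=5: pose=(2,-5,N); sL=25/13, sR=1; mL=37/26, mR=19/13; mL+mR=75/26 → advance +1; mR−mL=1/26 → turn +1·90°
n=6: pose=(2,-4,W); sL=200/137, sR=200/121; mL=10500/16577, mR=25800/16577; mL+mR=300/137 → advance +1; mR−mL=15300/16577 → turn +1·90°
n=7: pose=(1,-4,S); sL=100/89, sR=20/9; mL=10/801, mR=1340/801; mL+mR=150/89 → advance +1; mR−mL=1330/801 → turn +1·90°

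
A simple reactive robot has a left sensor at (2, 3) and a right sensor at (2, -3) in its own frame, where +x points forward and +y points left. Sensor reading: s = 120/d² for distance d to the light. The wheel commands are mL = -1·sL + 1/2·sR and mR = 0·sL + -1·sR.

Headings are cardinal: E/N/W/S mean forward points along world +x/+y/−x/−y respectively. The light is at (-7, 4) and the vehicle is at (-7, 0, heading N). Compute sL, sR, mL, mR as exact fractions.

left sensor world pos  = (-10, 2); dL² = 13
right sensor world pos = (-4, 2); dR² = 13
sL = 120/13 = 120/13
sR = 120/13 = 120/13
mL = -1·sL + 1/2·sR = -60/13
mR = 0·sL + -1·sR = -120/13

120/13 120/13 -60/13 -120/13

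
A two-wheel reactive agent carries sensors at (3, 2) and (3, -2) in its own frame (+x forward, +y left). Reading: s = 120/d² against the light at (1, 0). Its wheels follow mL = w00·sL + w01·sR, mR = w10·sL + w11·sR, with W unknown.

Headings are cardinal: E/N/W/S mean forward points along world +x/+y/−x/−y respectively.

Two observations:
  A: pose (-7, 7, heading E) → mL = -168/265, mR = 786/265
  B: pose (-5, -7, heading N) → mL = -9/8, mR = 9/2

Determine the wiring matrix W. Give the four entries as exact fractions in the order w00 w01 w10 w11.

1/2 -1/2 1/2 1

obs A: pose=(-7,7,E) → sL=60/53, sR=12/5, mL=-168/265, mR=786/265
obs B: pose=(-5,-7,N) → sL=3/2, sR=15/4, mL=-9/8, mR=9/2
sensor matrix S = [[60/53, 12/5], [3/2, 15/4]]; det S = 171/265
solve [mL_A; mL_B] = S·[w00; w01] and [mR_A; mR_B] = S·[w10; w11]:
  w00 = 1/2, w01 = -1/2, w10 = 1/2, w11 = 1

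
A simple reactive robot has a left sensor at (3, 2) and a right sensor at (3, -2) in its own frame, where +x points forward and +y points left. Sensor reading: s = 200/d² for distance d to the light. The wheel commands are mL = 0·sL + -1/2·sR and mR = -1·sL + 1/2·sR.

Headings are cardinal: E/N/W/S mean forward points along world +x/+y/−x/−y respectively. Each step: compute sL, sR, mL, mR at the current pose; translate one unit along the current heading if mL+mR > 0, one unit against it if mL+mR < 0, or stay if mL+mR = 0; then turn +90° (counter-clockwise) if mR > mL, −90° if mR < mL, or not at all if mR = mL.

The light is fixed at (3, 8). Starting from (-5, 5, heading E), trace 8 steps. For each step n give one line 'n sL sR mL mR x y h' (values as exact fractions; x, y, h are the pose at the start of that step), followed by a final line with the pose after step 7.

n=0: pose=(-5,5,E); sL=100/13, sR=4; mL=-2, mR=-74/13; mL+mR=-100/13 → advance -1; mR−mL=-48/13 → turn -1·90°
n=1: pose=(-6,5,S); sL=40/17, sR=200/157; mL=-100/157, mR=-4580/2669; mL+mR=-40/17 → advance -1; mR−mL=-2880/2669 → turn -1·90°
n=2: pose=(-6,6,W); sL=5/4, sR=25/18; mL=-25/36, mR=-5/9; mL+mR=-5/4 → advance -1; mR−mL=5/36 → turn +1·90°
n=3: pose=(-5,6,S); sL=200/61, sR=8/5; mL=-4/5, mR=-756/305; mL+mR=-200/61 → advance -1; mR−mL=-512/305 → turn -1·90°
n=4: pose=(-5,7,W); sL=20/13, sR=100/61; mL=-50/61, mR=-570/793; mL+mR=-20/13 → advance -1; mR−mL=80/793 → turn +1·90°
n=5: pose=(-4,7,S); sL=200/41, sR=200/97; mL=-100/97, mR=-15300/3977; mL+mR=-200/41 → advance -1; mR−mL=-11200/3977 → turn -1·90°
n=6: pose=(-4,8,W); sL=25/13, sR=25/13; mL=-25/26, mR=-25/26; mL+mR=-25/13 → advance -1; mR−mL=0 → turn +0·90°
n=7: pose=(-3,8,W); sL=40/17, sR=40/17; mL=-20/17, mR=-20/17; mL+mR=-40/17 → advance -1; mR−mL=0 → turn +0·90°

0 100/13 4 -2 -74/13 -5 5 E
1 40/17 200/157 -100/157 -4580/2669 -6 5 S
2 5/4 25/18 -25/36 -5/9 -6 6 W
3 200/61 8/5 -4/5 -756/305 -5 6 S
4 20/13 100/61 -50/61 -570/793 -5 7 W
5 200/41 200/97 -100/97 -15300/3977 -4 7 S
6 25/13 25/13 -25/26 -25/26 -4 8 W
7 40/17 40/17 -20/17 -20/17 -3 8 W
final -2 8 W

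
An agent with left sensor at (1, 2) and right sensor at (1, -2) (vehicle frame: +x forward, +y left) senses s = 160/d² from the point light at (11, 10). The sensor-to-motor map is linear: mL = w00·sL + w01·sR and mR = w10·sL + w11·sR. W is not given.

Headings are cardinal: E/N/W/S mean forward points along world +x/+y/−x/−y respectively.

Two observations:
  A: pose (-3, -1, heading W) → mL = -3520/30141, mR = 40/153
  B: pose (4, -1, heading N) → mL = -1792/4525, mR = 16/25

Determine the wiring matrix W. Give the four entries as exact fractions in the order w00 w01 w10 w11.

1 -1 0 1/2

obs A: pose=(-3,-1,W) → sL=80/197, sR=80/153, mL=-3520/30141, mR=40/153
obs B: pose=(4,-1,N) → sL=160/181, sR=32/25, mL=-1792/4525, mR=16/25
sensor matrix S = [[80/197, 80/153], [160/181, 32/25]]; det S = 1570816/27277605
solve [mL_A; mL_B] = S·[w00; w01] and [mR_A; mR_B] = S·[w10; w11]:
  w00 = 1, w01 = -1, w10 = 0, w11 = 1/2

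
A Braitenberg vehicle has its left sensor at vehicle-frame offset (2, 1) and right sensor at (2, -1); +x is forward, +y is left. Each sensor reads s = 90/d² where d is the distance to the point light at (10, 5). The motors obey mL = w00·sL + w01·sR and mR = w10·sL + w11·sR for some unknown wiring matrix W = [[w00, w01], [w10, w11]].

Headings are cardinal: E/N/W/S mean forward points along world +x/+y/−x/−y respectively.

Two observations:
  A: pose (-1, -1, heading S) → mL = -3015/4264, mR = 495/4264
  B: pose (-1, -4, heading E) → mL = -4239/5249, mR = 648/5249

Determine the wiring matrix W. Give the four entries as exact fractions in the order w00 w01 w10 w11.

-1/2 -1 1 -1

obs A: pose=(-1,-1,S) → sL=45/82, sR=45/104, mL=-3015/4264, mR=495/4264
obs B: pose=(-1,-4,E) → sL=18/29, sR=90/181, mL=-4239/5249, mR=648/5249
sensor matrix S = [[45/82, 45/104], [18/29, 90/181]]; det S = 48195/11190868
solve [mL_A; mL_B] = S·[w00; w01] and [mR_A; mR_B] = S·[w10; w11]:
  w00 = -1/2, w01 = -1, w10 = 1, w11 = -1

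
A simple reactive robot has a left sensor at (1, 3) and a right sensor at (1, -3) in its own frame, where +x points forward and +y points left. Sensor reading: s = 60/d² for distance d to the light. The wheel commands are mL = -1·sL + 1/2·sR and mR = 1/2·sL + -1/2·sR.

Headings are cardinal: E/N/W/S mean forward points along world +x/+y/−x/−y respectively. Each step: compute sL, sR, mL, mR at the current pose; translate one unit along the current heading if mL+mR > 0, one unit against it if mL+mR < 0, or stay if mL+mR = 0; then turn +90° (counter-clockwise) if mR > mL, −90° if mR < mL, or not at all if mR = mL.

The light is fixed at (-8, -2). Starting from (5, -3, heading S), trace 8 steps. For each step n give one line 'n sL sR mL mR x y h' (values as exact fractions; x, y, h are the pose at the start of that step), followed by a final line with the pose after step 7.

n=0: pose=(5,-3,S); sL=3/13, sR=15/26; mL=3/52, mR=-9/52; mL+mR=-3/26 → advance -1; mR−mL=-3/13 → turn -1·90°
n=1: pose=(5,-2,W); sL=20/51, sR=20/51; mL=-10/51, mR=0; mL+mR=-10/51 → advance -1; mR−mL=10/51 → turn +1·90°
n=2: pose=(6,-2,S); sL=6/29, sR=30/61; mL=69/1769, mR=-252/1769; mL+mR=-3/29 → advance -1; mR−mL=-321/1769 → turn -1·90°
n=3: pose=(6,-1,W); sL=60/173, sR=12/37; mL=-1182/6401, mR=72/6401; mL+mR=-30/173 → advance -1; mR−mL=1254/6401 → turn +1·90°
n=4: pose=(7,-1,S); sL=5/27, sR=5/12; mL=5/216, mR=-25/216; mL+mR=-5/54 → advance -1; mR−mL=-5/36 → turn -1·90°
n=5: pose=(7,0,W); sL=60/197, sR=60/221; mL=-7350/43537, mR=720/43537; mL+mR=-30/197 → advance -1; mR−mL=8070/43537 → turn +1·90°
n=6: pose=(8,0,S); sL=30/181, sR=6/17; mL=33/3077, mR=-288/3077; mL+mR=-15/181 → advance -1; mR−mL=-321/3077 → turn -1·90°
n=7: pose=(8,1,W); sL=4/15, sR=20/87; mL=-22/145, mR=8/435; mL+mR=-2/15 → advance -1; mR−mL=74/435 → turn +1·90°

0 3/13 15/26 3/52 -9/52 5 -3 S
1 20/51 20/51 -10/51 0 5 -2 W
2 6/29 30/61 69/1769 -252/1769 6 -2 S
3 60/173 12/37 -1182/6401 72/6401 6 -1 W
4 5/27 5/12 5/216 -25/216 7 -1 S
5 60/197 60/221 -7350/43537 720/43537 7 0 W
6 30/181 6/17 33/3077 -288/3077 8 0 S
7 4/15 20/87 -22/145 8/435 8 1 W
final 9 1 S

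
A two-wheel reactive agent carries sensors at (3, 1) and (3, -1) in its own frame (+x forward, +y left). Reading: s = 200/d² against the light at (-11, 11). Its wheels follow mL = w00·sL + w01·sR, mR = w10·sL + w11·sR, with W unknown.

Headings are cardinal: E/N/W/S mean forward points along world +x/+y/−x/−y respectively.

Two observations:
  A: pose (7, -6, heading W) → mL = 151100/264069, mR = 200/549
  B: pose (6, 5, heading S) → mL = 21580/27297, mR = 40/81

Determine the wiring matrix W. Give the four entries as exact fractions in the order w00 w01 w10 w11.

obs A: pose=(7,-6,W) → sL=200/549, sR=200/481, mL=151100/264069, mR=200/549
obs B: pose=(6,5,S) → sL=40/81, sR=200/337, mL=21580/27297, mR=40/81
sensor matrix S = [[200/549, 200/481], [40/81, 200/337]]; det S = 8704000/800921277
solve [mL_A; mL_B] = S·[w00; w01] and [mR_A; mR_B] = S·[w10; w11]:
  w00 = 1, w01 = 1/2, w10 = 1, w11 = 0

1 1/2 1 0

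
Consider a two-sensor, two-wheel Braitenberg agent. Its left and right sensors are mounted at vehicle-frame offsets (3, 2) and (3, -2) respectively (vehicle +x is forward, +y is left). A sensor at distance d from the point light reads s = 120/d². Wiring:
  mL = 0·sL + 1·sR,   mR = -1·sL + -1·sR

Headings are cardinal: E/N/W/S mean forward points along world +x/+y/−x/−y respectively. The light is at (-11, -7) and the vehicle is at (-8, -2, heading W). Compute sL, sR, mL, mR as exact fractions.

40/3 120/49 120/49 -2320/147

left sensor world pos  = (-11, -4); dL² = 9
right sensor world pos = (-11, 0); dR² = 49
sL = 120/9 = 40/3
sR = 120/49 = 120/49
mL = 0·sL + 1·sR = 120/49
mR = -1·sL + -1·sR = -2320/147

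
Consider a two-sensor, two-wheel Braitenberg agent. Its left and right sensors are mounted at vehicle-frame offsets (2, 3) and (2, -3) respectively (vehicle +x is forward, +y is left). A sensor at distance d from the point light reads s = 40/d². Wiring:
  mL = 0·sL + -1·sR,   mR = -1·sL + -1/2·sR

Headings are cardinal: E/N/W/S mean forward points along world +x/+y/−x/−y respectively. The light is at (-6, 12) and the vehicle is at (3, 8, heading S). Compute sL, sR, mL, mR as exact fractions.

left sensor world pos  = (6, 6); dL² = 180
right sensor world pos = (0, 6); dR² = 72
sL = 40/180 = 2/9
sR = 40/72 = 5/9
mL = 0·sL + -1·sR = -5/9
mR = -1·sL + -1/2·sR = -1/2

2/9 5/9 -5/9 -1/2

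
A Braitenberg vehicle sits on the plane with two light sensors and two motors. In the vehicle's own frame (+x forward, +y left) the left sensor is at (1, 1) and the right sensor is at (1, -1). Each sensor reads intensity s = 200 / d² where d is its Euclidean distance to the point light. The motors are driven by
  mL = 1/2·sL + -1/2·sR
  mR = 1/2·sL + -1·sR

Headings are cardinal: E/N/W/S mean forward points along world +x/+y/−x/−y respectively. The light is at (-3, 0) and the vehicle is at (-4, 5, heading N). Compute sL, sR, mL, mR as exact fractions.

left sensor world pos  = (-5, 6); dL² = 40
right sensor world pos = (-3, 6); dR² = 36
sL = 200/40 = 5
sR = 200/36 = 50/9
mL = 1/2·sL + -1/2·sR = -5/18
mR = 1/2·sL + -1·sR = -55/18

5 50/9 -5/18 -55/18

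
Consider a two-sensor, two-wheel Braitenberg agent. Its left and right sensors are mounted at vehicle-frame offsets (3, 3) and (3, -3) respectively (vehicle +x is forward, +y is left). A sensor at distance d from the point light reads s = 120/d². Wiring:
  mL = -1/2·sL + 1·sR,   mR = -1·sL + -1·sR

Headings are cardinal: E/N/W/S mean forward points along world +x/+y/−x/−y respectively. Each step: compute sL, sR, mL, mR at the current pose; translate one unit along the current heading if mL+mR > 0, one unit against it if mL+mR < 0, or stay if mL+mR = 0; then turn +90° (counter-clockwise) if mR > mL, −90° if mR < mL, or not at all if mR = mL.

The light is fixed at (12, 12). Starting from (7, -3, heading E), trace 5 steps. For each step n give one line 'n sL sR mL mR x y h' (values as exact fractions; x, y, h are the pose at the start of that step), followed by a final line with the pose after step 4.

n=0: pose=(7,-3,E); sL=30/37, sR=15/41; mL=-60/1517, mR=-1785/1517; mL+mR=-45/37 → advance -1; mR−mL=-1725/1517 → turn -1·90°
n=1: pose=(6,-3,S); sL=40/111, sR=8/27; mL=116/999, mR=-656/999; mL+mR=-20/37 → advance -1; mR−mL=-772/999 → turn -1·90°
n=2: pose=(6,-2,W); sL=12/37, sR=60/101; mL=1614/3737, mR=-3432/3737; mL+mR=-18/37 → advance -1; mR−mL=-5046/3737 → turn -1·90°
n=3: pose=(7,-2,N); sL=24/37, sR=24/25; mL=588/925, mR=-1488/925; mL+mR=-36/37 → advance -1; mR−mL=-2076/925 → turn -1·90°
n=4: pose=(7,-3,E); sL=30/37, sR=15/41; mL=-60/1517, mR=-1785/1517; mL+mR=-45/37 → advance -1; mR−mL=-1725/1517 → turn -1·90°

0 30/37 15/41 -60/1517 -1785/1517 7 -3 E
1 40/111 8/27 116/999 -656/999 6 -3 S
2 12/37 60/101 1614/3737 -3432/3737 6 -2 W
3 24/37 24/25 588/925 -1488/925 7 -2 N
4 30/37 15/41 -60/1517 -1785/1517 7 -3 E
final 6 -3 S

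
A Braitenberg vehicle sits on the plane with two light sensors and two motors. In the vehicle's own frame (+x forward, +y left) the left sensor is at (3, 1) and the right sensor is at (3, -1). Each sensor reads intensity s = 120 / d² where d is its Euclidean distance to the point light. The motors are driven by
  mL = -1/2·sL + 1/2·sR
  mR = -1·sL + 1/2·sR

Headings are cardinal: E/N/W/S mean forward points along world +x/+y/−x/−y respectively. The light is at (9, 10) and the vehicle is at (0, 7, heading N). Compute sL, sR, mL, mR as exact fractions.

6/5 15/8 27/80 -21/80

left sensor world pos  = (-1, 10); dL² = 100
right sensor world pos = (1, 10); dR² = 64
sL = 120/100 = 6/5
sR = 120/64 = 15/8
mL = -1/2·sL + 1/2·sR = 27/80
mR = -1·sL + 1/2·sR = -21/80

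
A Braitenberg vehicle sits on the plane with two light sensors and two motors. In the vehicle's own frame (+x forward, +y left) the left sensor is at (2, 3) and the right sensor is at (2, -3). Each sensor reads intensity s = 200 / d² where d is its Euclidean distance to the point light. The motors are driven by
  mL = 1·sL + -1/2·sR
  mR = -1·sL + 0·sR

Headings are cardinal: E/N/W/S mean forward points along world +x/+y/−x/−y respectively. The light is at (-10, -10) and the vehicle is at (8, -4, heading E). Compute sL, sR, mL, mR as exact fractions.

left sensor world pos  = (10, -1); dL² = 481
right sensor world pos = (10, -7); dR² = 409
sL = 200/481 = 200/481
sR = 200/409 = 200/409
mL = 1·sL + -1/2·sR = 33700/196729
mR = -1·sL + 0·sR = -200/481

200/481 200/409 33700/196729 -200/481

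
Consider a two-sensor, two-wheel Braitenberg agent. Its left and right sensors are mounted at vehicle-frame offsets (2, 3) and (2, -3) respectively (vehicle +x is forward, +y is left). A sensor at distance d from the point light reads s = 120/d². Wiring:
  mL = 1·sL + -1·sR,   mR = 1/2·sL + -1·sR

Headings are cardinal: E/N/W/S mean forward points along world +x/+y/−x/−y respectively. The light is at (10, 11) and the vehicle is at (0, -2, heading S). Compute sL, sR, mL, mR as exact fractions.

60/137 60/197 3600/26989 -2310/26989

left sensor world pos  = (3, -4); dL² = 274
right sensor world pos = (-3, -4); dR² = 394
sL = 120/274 = 60/137
sR = 120/394 = 60/197
mL = 1·sL + -1·sR = 3600/26989
mR = 1/2·sL + -1·sR = -2310/26989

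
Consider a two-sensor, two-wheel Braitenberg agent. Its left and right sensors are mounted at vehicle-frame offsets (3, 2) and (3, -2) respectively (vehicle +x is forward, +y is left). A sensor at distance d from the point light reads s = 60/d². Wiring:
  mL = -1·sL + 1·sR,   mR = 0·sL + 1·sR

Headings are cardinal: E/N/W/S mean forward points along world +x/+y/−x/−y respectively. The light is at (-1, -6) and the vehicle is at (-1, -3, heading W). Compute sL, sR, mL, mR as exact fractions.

left sensor world pos  = (-4, -5); dL² = 10
right sensor world pos = (-4, -1); dR² = 34
sL = 60/10 = 6
sR = 60/34 = 30/17
mL = -1·sL + 1·sR = -72/17
mR = 0·sL + 1·sR = 30/17

6 30/17 -72/17 30/17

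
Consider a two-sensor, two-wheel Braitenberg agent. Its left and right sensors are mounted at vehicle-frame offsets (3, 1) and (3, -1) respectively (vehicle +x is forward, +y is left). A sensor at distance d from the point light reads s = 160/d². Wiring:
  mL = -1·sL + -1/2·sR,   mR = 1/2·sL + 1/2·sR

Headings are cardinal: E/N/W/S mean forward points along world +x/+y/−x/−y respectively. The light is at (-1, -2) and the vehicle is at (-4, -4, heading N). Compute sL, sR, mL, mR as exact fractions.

160/17 32 -432/17 352/17

left sensor world pos  = (-5, -1); dL² = 17
right sensor world pos = (-3, -1); dR² = 5
sL = 160/17 = 160/17
sR = 160/5 = 32
mL = -1·sL + -1/2·sR = -432/17
mR = 1/2·sL + 1/2·sR = 352/17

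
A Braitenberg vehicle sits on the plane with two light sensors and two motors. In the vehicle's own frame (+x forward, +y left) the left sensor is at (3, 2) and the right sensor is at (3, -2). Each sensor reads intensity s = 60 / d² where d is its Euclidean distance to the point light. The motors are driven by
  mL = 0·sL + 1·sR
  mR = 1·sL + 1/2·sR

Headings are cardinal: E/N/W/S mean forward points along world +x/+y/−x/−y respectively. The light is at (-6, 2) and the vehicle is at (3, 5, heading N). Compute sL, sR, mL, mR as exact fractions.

left sensor world pos  = (1, 8); dL² = 85
right sensor world pos = (5, 8); dR² = 157
sL = 60/85 = 12/17
sR = 60/157 = 60/157
mL = 0·sL + 1·sR = 60/157
mR = 1·sL + 1/2·sR = 2394/2669

12/17 60/157 60/157 2394/2669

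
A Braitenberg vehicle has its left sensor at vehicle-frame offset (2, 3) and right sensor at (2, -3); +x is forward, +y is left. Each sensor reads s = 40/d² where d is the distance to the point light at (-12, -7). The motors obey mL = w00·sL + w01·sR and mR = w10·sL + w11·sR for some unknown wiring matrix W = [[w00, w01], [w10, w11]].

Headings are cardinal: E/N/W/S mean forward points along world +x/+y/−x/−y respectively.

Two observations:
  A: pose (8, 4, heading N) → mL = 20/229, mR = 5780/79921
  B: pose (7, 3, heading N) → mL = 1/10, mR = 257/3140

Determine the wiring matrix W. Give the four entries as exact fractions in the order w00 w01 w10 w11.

obs A: pose=(8,4,N) → sL=20/229, sR=20/349, mL=20/229, mR=5780/79921
obs B: pose=(7,3,N) → sL=1/10, sR=10/157, mL=1/10, mR=257/3140
sensor matrix S = [[20/229, 20/349], [1/10, 10/157]]; det S = -2106/12547597
solve [mL_A; mL_B] = S·[w00; w01] and [mR_A; mR_B] = S·[w10; w11]:
  w00 = 1, w01 = 0, w10 = 1/2, w11 = 1/2

1 0 1/2 1/2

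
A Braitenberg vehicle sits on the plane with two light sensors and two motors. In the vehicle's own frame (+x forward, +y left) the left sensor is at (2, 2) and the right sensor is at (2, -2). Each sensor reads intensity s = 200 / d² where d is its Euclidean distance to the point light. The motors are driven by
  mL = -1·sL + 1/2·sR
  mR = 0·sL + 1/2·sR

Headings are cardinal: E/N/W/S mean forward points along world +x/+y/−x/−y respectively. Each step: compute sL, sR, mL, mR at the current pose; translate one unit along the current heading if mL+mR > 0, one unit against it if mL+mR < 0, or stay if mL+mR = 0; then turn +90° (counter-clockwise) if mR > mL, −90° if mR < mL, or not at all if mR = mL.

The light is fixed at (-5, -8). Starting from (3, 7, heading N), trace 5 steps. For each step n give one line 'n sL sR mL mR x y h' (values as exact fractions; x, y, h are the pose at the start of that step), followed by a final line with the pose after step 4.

n=0: pose=(3,7,N); sL=8/13, sR=200/389; mL=-1812/5057, mR=100/389; mL+mR=-512/5057 → advance -1; mR−mL=8/13 → turn +1·90°
n=1: pose=(3,6,W); sL=10/9, sR=50/73; mL=-505/657, mR=25/73; mL+mR=-280/657 → advance -1; mR−mL=10/9 → turn +1·90°
n=2: pose=(4,6,S); sL=40/53, sR=200/193; mL=-2420/10229, mR=100/193; mL+mR=2880/10229 → advance +1; mR−mL=40/53 → turn +1·90°
n=3: pose=(4,5,E); sL=100/173, sR=100/121; mL=-3450/20933, mR=50/121; mL+mR=5200/20933 → advance +1; mR−mL=100/173 → turn +1·90°
n=4: pose=(5,5,N); sL=200/289, sR=200/369; mL=-44900/106641, mR=100/369; mL+mR=-16000/106641 → advance -1; mR−mL=200/289 → turn +1·90°

0 8/13 200/389 -1812/5057 100/389 3 7 N
1 10/9 50/73 -505/657 25/73 3 6 W
2 40/53 200/193 -2420/10229 100/193 4 6 S
3 100/173 100/121 -3450/20933 50/121 4 5 E
4 200/289 200/369 -44900/106641 100/369 5 5 N
final 5 4 W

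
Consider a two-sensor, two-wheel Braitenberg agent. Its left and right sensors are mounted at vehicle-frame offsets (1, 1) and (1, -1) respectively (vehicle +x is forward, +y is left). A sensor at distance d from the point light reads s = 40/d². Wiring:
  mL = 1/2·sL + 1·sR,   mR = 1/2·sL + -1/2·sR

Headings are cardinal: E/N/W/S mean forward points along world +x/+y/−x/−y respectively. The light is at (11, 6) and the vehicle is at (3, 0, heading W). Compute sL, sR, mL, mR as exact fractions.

left sensor world pos  = (2, -1); dL² = 130
right sensor world pos = (2, 1); dR² = 106
sL = 40/130 = 4/13
sR = 40/106 = 20/53
mL = 1/2·sL + 1·sR = 366/689
mR = 1/2·sL + -1/2·sR = -24/689

4/13 20/53 366/689 -24/689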